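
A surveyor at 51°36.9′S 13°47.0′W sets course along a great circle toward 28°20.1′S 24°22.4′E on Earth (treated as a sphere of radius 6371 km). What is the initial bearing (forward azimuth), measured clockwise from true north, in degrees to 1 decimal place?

65.5°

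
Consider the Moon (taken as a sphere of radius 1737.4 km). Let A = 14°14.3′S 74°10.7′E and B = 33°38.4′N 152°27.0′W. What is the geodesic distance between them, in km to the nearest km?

4053 km

Let φ₁ = -0.2485 rad, φ₂ = 0.5871 rad, and Δλ = 2.3278 rad.
cos c = sin φ₁ sin φ₂ + cos φ₁ cos φ₂ cos Δλ = (-0.2460)(0.5540) + (0.9693)(0.8325)(-0.6867) = -0.69042,
so c = arccos(-0.69042) = 2.33286 rad.
Distance = R·c = 1737.4 × 2.3329 ≈ 4053 km.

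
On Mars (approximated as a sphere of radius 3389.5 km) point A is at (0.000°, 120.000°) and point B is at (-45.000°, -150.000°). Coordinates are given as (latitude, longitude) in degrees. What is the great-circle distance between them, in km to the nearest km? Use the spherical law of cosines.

5324 km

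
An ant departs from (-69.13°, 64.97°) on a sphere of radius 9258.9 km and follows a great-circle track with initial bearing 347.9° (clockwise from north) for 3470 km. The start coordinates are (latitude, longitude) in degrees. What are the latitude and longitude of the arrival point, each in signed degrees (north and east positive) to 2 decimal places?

-47.90°, 58.40°

Angular distance δ = d/R = 3470/9258.9 = 0.37477 rad; initial bearing θ = 6.0720 rad.
sin φ₂ = sin φ₁ cos δ + cos φ₁ sin δ cos θ = (-0.9344)(0.9306) + (0.3562)(0.3661)(0.9778) = -0.7420, so φ₂ = -47.90°.
Δλ = atan2(sin θ sin δ cos φ₁, cos δ − sin φ₁ sin φ₂) = atan2(-0.0273, 0.2373) = -6.573°.
λ₂ = 64.970° − 6.573° = 58.40°.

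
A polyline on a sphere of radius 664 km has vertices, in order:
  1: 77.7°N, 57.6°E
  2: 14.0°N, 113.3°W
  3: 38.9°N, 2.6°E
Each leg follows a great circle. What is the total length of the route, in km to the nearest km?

2183 km

Leg 1→2: central angle 1.5385 rad, distance 1021.6 km.
Leg 2→3: central angle 1.7497 rad, distance 1161.8 km.
Total: 1021.6 + 1161.8 ≈ 2183 km.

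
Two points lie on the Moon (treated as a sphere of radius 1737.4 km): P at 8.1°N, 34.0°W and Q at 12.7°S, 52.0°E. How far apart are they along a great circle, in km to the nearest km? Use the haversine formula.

In radians: φ₁ = 0.1414, φ₂ = -0.2217, Δλ = 86.000° = 1.5010 rad.
Haversine: a = sin²(Δφ/2) + cos φ₁ cos φ₂ sin²(Δλ/2) = 0.0326 + (0.9900)(0.9755)(0.4651) = 0.48180.
Central angle c = 2·arcsin(√a) = 1.53439 rad.
Distance = R·c = 1737.4 × 1.5344 ≈ 2666 km.

2666 km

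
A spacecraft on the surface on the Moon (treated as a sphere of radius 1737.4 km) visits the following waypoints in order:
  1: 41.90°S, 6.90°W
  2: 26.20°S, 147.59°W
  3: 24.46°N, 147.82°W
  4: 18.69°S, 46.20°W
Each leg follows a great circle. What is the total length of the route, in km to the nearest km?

Leg 1→2: central angle 1.7945 rad, distance 3117.8 km.
Leg 2→3: central angle 0.8842 rad, distance 1536.2 km.
Leg 3→4: central angle 1.8822 rad, distance 3270.1 km.
Total: 3117.8 + 1536.2 + 3270.1 ≈ 7924 km.

7924 km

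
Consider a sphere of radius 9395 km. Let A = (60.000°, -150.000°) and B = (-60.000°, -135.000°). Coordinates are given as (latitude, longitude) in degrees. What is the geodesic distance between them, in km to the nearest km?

Let φ₁ = 1.0472 rad, φ₂ = -1.0472 rad, and Δλ = 0.2618 rad.
Haversine: a = sin²(Δφ/2) + cos φ₁ cos φ₂ sin²(Δλ/2) = 0.7500 + (0.5000)(0.5000)(0.0170) = 0.75426.
Central angle c = 2·arcsin(√a) = 2.10426 rad.
Distance = R·c = 9395 × 2.1043 ≈ 19770 km.

19770 km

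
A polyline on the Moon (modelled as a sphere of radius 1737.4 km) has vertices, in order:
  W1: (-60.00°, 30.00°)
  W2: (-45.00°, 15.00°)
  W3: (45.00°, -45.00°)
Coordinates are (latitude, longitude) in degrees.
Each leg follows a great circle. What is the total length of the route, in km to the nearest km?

Leg W1→W2: central angle 0.3049 rad, distance 529.7 km.
Leg W2→W3: central angle 1.8235 rad, distance 3168.1 km.
Total: 529.7 + 3168.1 ≈ 3698 km.

3698 km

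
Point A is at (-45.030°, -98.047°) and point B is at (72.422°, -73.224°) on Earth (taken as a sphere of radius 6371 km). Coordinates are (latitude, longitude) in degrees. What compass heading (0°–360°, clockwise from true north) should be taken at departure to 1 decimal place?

With φ₁ = -0.7859, φ₂ = 1.2640, Δλ = 0.4332 rad, the forward-azimuth formula gives
θ = atan2( sin Δλ cos φ₂ , cos φ₁ sin φ₂ − sin φ₁ cos φ₂ cos Δλ ) = atan2(0.1268, 0.8677) = 8.31°.
So the initial bearing is 8.3°.

8.3°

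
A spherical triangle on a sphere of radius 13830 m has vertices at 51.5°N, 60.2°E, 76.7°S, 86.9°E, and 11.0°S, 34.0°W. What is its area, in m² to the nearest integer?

482546302 m²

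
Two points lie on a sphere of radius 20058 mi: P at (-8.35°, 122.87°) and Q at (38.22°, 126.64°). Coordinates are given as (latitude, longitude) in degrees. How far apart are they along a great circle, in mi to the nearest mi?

In radians: φ₁ = -0.1457, φ₂ = 0.6671, Δλ = 3.770° = 0.0658 rad.
Haversine: a = sin²(Δφ/2) + cos φ₁ cos φ₂ sin²(Δλ/2) = 0.1563 + (0.9894)(0.7856)(0.0011) = 0.15711.
Central angle c = 2·arcsin(√a) = 0.81511 rad.
Distance = R·c = 20058 × 0.8151 ≈ 16350 mi.

16350 mi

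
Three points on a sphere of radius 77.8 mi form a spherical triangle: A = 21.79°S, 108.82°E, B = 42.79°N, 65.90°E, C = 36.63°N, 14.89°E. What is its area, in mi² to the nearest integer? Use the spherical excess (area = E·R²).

2707 mi²

Side lengths (central angles): a = 0.6827, b = 1.8468, c = 1.3214 rad; semiperimeter s = 1.9255.
By l'Huilier's theorem, tan(E/4) = √[tan(s/2) tan((s−a)/2) tan((s−b)/2) tan((s−c)/2)], giving spherical excess E = 0.4473 rad.
Area = E·R² = 0.4473 × (77.8)² ≈ 2707 mi².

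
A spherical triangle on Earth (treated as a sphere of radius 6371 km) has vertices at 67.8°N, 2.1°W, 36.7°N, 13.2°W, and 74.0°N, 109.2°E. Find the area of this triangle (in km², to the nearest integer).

1508635 km²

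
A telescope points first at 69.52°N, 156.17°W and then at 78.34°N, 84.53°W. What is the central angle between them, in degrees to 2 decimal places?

19.99°

In radians: φ₁ = 1.2134, φ₂ = 1.3673, Δλ = 71.640° = 1.2504 rad.
Haversine: a = sin²(Δφ/2) + cos φ₁ cos φ₂ sin²(Δλ/2) = 0.0059 + (0.3499)(0.2021)(0.3425) = 0.03013.
Central angle c = 2·arcsin(√a) = 0.34894 rad.
So the angular separation is 19.99°.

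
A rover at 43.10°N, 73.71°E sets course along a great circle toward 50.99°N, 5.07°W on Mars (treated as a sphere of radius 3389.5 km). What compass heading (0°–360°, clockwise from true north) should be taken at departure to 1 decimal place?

With φ₁ = 0.7522, φ₂ = 0.8899, Δλ = -1.3750 rad, the forward-azimuth formula gives
θ = atan2( sin Δλ cos φ₂ , cos φ₁ sin φ₂ − sin φ₁ cos φ₂ cos Δλ ) = atan2(-0.6174, 0.4837) = -51.93°.
Adding 360° brings this into [0°, 360°): 308.1°.

308.1°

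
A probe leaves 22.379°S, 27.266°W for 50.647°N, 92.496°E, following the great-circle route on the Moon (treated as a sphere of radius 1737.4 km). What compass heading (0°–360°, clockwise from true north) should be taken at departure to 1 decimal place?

42.8°

With φ₁ = -0.3906, φ₂ = 0.8840, Δλ = 2.0902 rad, the forward-azimuth formula gives
θ = atan2( sin Δλ cos φ₂ , cos φ₁ sin φ₂ − sin φ₁ cos φ₂ cos Δλ ) = atan2(0.5505, 0.5952) = 42.76°.
So the initial bearing is 42.8°.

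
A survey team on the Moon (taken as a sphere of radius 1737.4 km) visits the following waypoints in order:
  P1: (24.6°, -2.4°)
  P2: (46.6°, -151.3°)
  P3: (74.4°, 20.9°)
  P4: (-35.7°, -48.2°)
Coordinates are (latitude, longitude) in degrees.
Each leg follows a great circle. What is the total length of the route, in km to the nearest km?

8529 km

Leg P1→P2: central angle 1.8054 rad, distance 3136.7 km.
Leg P2→P3: central angle 1.0277 rad, distance 1785.6 km.
Leg P3→P4: central angle 2.0762 rad, distance 3607.1 km.
Total: 3136.7 + 1785.6 + 3607.1 ≈ 8529 km.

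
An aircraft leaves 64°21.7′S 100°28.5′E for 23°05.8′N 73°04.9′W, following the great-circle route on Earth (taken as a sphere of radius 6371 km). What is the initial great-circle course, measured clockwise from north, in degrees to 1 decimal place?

189.0°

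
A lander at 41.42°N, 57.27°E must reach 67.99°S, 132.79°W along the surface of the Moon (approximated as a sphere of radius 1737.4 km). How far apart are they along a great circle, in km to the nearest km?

4636 km

With latitudes φ₁ = 41.420°, φ₂ = -67.990° and longitude difference Δλ = 169.940°:
cos c = sin φ₁ sin φ₂ + cos φ₁ cos φ₂ cos Δλ = (0.6616)(-0.9271) + (0.7499)(0.3748)(-0.9846) = -0.89007,
so c = arccos(-0.89007) = 2.66829 rad.
Distance = R·c = 1737.4 × 2.6683 ≈ 4636 km.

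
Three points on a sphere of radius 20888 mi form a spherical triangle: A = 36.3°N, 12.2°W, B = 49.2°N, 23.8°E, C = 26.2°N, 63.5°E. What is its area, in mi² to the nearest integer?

Side lengths (central angles): a = 0.6676, b = 1.1152, c = 0.5070 rad; semiperimeter s = 1.1449.
By l'Huilier's theorem, tan(E/4) = √[tan(s/2) tan((s−a)/2) tan((s−b)/2) tan((s−c)/2)], giving spherical excess E = 0.1109 rad.
Area = E·R² = 0.1109 × (20888)² ≈ 48394617 mi².

48394617 mi²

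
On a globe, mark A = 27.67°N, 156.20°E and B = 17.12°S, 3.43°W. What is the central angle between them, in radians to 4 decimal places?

2.7657 rad

Let φ₁ = 0.4829 rad, φ₂ = -0.2988 rad, and Δλ = -2.7861 rad.
Haversine: a = sin²(Δφ/2) + cos φ₁ cos φ₂ sin²(Δλ/2) = 0.1452 + (0.8856)(0.9557)(0.9687) = 0.96508.
Central angle c = 2·arcsin(√a) = 2.76566 rad.
So the angular separation is 2.7657 rad.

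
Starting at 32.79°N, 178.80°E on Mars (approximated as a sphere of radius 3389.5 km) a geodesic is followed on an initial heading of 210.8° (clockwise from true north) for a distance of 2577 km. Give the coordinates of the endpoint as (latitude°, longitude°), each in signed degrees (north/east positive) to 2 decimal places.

Angular distance δ = d/R = 2577/3389.5 = 0.76029 rad; initial bearing θ = 3.6792 rad.
sin φ₂ = sin φ₁ cos δ + cos φ₁ sin δ cos θ = (0.5416)(0.7246) + (0.8407)(0.6891)(-0.8590) = -0.1052, so φ₂ = -6.04°.
Δλ = atan2(sin θ sin δ cos φ₁, cos δ − sin φ₁ sin φ₂) = atan2(-0.2966, 0.7816) = -20.783°.
λ₂ = 178.800° − 20.783° = 158.02°.

-6.04°, 158.02°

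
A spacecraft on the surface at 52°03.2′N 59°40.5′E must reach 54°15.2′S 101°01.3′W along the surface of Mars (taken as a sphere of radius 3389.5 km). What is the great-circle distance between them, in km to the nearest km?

In radians: φ₁ = 0.9085, φ₂ = -0.9469, Δλ = -160.697° = -2.8047 rad.
cos c = sin φ₁ sin φ₂ + cos φ₁ cos φ₂ cos Δλ = (0.7886)(-0.8116) + (0.6149)(0.5842)(-0.9438) = -0.97907,
so c = arccos(-0.97907) = 2.93662 rad.
Distance = R·c = 3389.5 × 2.9366 ≈ 9954 km.

9954 km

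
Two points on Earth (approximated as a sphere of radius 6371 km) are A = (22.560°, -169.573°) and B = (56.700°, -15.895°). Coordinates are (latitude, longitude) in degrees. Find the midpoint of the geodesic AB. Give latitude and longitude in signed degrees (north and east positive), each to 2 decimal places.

Central angle δ = 1.7050 rad. Interpolating on the sphere with fraction f = 0.5:
P = [sin((1−f)δ)·A + sin(fδ)·B] / sin δ = 0.7598·A + 0.7598·B in Cartesian coordinates,
giving P = (-0.2889, -0.2412, 0.9265), i.e. latitude 67.89°, longitude -140.14°.

67.89°, -140.14°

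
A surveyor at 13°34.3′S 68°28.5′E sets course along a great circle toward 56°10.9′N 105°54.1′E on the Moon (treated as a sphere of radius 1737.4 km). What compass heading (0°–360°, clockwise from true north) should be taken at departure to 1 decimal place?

20.4°

With φ₁ = -0.2369, φ₂ = 0.9806, Δλ = 0.6532 rad, the forward-azimuth formula gives
θ = atan2( sin Δλ cos φ₂ , cos φ₁ sin φ₂ − sin φ₁ cos φ₂ cos Δλ ) = atan2(0.3382, 0.9113) = 20.36°.
So the initial bearing is 20.4°.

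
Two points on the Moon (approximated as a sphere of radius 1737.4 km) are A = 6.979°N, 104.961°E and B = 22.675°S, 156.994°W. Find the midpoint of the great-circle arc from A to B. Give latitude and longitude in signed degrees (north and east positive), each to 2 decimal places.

-11.86°, 151.58°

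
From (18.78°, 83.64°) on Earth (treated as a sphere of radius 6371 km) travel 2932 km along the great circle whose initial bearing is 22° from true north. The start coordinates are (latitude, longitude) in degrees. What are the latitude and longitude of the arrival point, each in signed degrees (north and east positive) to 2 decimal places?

Angular distance δ = d/R = 2932/6371 = 0.46021 rad; initial bearing θ = 0.3840 rad.
sin φ₂ = sin φ₁ cos δ + cos φ₁ sin δ cos θ = (0.3219)(0.8960) + (0.9468)(0.4441)(0.9272) = 0.6783, so φ₂ = 42.71°.
Δλ = atan2(sin θ sin δ cos φ₁, cos δ − sin φ₁ sin φ₂) = atan2(0.1575, 0.6776) = 13.087°.
λ₂ = 83.640° + 13.087° = 96.73°.

42.71°, 96.73°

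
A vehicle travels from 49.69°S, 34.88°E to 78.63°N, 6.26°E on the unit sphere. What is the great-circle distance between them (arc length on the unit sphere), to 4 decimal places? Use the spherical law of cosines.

2.2596

Let φ₁ = -0.8673 rad, φ₂ = 1.3724 rad, and Δλ = -0.4995 rad.
cos c = sin φ₁ sin φ₂ + cos φ₁ cos φ₂ cos Δλ = (-0.7626)(0.9804) + (0.6469)(0.1971)(0.8778) = -0.63564,
so c = arccos(-0.63564) = 2.25963 rad.
On the unit sphere the arc length equals the central angle: 2.2596.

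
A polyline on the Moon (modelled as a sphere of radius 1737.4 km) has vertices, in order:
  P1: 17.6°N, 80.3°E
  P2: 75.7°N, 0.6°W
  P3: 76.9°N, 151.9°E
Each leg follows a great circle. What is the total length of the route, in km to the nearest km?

2951 km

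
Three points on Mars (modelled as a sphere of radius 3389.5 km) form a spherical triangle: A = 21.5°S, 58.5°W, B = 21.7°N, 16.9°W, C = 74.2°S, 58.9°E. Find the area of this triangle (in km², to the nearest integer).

10636545 km²

Side lengths (central angles): a = 1.8689, b = 1.3325, c = 1.0345 rad; semiperimeter s = 2.1180.
By l'Huilier's theorem, tan(E/4) = √[tan(s/2) tan((s−a)/2) tan((s−b)/2) tan((s−c)/2)], giving spherical excess E = 0.9258 rad.
Area = E·R² = 0.9258 × (3389.5)² ≈ 10636545 km².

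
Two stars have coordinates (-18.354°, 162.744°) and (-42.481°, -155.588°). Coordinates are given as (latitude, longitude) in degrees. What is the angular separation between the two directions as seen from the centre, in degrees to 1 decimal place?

With latitudes φ₁ = -18.354°, φ₂ = -42.481° and longitude difference Δλ = 41.668°:
Haversine: a = sin²(Δφ/2) + cos φ₁ cos φ₂ sin²(Δλ/2) = 0.0437 + (0.9491)(0.7375)(0.1265) = 0.13222.
Central angle c = 2·arcsin(√a) = 0.74431 rad.
So the angular separation is 42.6°.

42.6°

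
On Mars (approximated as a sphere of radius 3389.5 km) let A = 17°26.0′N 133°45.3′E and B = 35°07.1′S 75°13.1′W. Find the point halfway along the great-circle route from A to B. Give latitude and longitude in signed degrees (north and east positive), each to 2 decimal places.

-30.80°, -167.29°

The central angle between A and B is δ = 2.5965 rad.
With f = 0.5, the slerp weights are sin((1−f)δ)/sin δ = 1.8574 and sin(fδ)/sin δ = 1.8574.
Weighted sum of the unit vectors: (1.8574)·(-0.6598,0.6891,0.2996) + (1.8574)·(0.2087,-0.7909,-0.5753) = (-0.8379, -0.1890, -0.5120).
Converting back: φ = atan2(z, √(x²+y²)) = -30.80°, λ = atan2(y, x) = -167.29°.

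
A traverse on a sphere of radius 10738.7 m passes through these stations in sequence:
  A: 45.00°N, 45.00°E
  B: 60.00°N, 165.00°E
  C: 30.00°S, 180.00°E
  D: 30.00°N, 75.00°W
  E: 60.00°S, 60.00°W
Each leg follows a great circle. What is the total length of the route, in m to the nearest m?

Leg A→B: central angle 1.1201 rad, distance 12028.4 m.
Leg B→C: central angle 1.5856 rad, distance 17026.8 m.
Leg C→D: central angle 2.0310 rad, distance 21810.1 m.
Leg D→E: central angle 1.5856 rad, distance 17026.8 m.
Total: 12028.4 + 17026.8 + 21810.1 + 17026.8 ≈ 67892 m.

67892 m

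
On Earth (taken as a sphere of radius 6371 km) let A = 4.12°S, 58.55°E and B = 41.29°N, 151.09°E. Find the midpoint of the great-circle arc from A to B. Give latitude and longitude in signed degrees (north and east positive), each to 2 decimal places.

Central angle δ = 1.6515 rad. Interpolating on the sphere with fraction f = 0.5:
P = [sin((1−f)δ)·A + sin(fδ)·B] / sin δ = 0.7375·A + 0.7375·B in Cartesian coordinates,
giving P = (-0.1013, 0.8954, 0.4336), i.e. latitude 25.70°, longitude 96.45°.

25.70°, 96.45°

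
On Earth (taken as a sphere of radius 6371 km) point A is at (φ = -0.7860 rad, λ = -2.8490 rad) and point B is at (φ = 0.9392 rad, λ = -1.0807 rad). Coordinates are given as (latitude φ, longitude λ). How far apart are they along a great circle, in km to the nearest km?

14540 km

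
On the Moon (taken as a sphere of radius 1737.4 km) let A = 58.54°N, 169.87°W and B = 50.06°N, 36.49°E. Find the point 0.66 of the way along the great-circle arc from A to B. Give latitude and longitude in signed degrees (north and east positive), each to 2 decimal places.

72.06°, 55.24°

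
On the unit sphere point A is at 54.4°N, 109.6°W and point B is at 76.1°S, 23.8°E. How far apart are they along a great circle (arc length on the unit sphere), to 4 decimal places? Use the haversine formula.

Let φ₁ = 0.9495 rad, φ₂ = -1.3282 rad, and Δλ = 2.3283 rad.
Haversine: a = sin²(Δφ/2) + cos φ₁ cos φ₂ sin²(Δλ/2) = 0.8247 + (0.5821)(0.2402)(0.8435) = 0.94269.
Central angle c = 2·arcsin(√a) = 2.65809 rad.
On the unit sphere the arc length equals the central angle: 2.6581.

2.6581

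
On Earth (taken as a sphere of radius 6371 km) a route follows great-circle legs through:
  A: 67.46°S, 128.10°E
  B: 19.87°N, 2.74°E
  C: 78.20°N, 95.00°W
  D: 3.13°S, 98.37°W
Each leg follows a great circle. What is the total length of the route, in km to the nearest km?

30577 km

Leg A→B: central angle 2.1206 rad, distance 13510.6 km.
Leg B→C: central angle 1.2590 rad, distance 8020.9 km.
Leg C→D: central angle 1.4198 rad, distance 9045.8 km.
Total: 13510.6 + 8020.9 + 9045.8 ≈ 30577 km.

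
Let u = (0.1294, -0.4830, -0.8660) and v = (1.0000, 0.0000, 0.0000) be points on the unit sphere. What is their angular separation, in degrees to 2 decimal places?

82.57°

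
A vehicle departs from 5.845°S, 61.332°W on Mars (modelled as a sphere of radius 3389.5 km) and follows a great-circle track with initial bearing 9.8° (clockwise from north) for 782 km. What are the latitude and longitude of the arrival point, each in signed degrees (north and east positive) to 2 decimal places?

Angular distance δ = d/R = 782/3389.5 = 0.23071 rad; initial bearing θ = 0.1710 rad.
sin φ₂ = sin φ₁ cos δ + cos φ₁ sin δ cos θ = (-0.1018)(0.9735) + (0.9948)(0.2287)(0.9854) = 0.1250, so φ₂ = 7.18°.
Δλ = atan2(sin θ sin δ cos φ₁, cos δ − sin φ₁ sin φ₂) = atan2(0.0387, 0.9862) = 2.248°.
λ₂ = -61.332° + 2.248° = -59.08°.

7.18°, -59.08°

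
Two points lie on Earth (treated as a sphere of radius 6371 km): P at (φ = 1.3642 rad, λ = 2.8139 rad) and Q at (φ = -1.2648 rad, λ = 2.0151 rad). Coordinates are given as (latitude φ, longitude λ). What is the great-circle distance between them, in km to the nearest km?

In radians: φ₁ = 1.3642, φ₂ = -1.2648, Δλ = -45.768° = -0.7988 rad.
cos c = sin φ₁ sin φ₂ + cos φ₁ cos φ₂ cos Δλ = (0.9787)(-0.9535) + (0.2051)(0.3012)(0.6976) = -0.89016,
so c = arccos(-0.89016) = 2.66850 rad.
Distance = R·c = 6371 × 2.6685 ≈ 17001 km.

17001 km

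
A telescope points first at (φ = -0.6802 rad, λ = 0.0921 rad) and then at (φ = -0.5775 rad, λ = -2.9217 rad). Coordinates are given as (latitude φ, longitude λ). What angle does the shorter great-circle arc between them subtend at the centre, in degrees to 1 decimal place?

107.6°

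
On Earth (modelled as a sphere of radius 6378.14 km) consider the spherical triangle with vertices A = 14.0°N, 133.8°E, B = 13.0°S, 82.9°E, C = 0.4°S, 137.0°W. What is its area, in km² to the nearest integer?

Side lengths (central angles): a = 2.4127, b = 1.5589, c = 0.9982 rad; semiperimeter s = 2.4849.
By l'Huilier's theorem, tan(E/4) = √[tan(s/2) tan((s−a)/2) tan((s−b)/2) tan((s−c)/2)], giving spherical excess E = 0.8684 rad.
Area = E·R² = 0.8684 × (6378.14)² ≈ 35325810 km².

35325810 km²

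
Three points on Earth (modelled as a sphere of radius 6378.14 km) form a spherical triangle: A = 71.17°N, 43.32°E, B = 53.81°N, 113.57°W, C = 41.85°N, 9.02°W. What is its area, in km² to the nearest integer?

Side lengths (central angles): a = 1.1286, b = 0.6787, c = 0.9415 rad; semiperimeter s = 1.3744.
By l'Huilier's theorem, tan(E/4) = √[tan(s/2) tan((s−a)/2) tan((s−b)/2) tan((s−c)/2)], giving spherical excess E = 0.3587 rad.
Area = E·R² = 0.3587 × (6378.14)² ≈ 14590271 km².

14590271 km²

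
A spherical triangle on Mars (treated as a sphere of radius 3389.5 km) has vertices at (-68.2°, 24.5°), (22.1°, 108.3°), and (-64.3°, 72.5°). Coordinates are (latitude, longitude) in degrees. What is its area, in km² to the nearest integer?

1911866 km²

Side lengths (central angles): a = 1.5839, b = 0.3350, c = 1.8883 rad; semiperimeter s = 1.9036.
By l'Huilier's theorem, tan(E/4) = √[tan(s/2) tan((s−a)/2) tan((s−b)/2) tan((s−c)/2)], giving spherical excess E = 0.1664 rad.
Area = E·R² = 0.1664 × (3389.5)² ≈ 1911866 km².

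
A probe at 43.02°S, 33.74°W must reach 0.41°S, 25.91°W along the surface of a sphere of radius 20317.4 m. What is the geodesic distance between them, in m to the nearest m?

In radians: φ₁ = -0.7508, φ₂ = -0.0072, Δλ = 7.830° = 0.1367 rad.
cos c = sin φ₁ sin φ₂ + cos φ₁ cos φ₂ cos Δλ = (-0.6823)(-0.0072) + (0.7311)(1.0000)(0.9907) = 0.72916,
so c = arccos(0.72916) = 0.75370 rad.
Distance = R·c = 20317.4 × 0.7537 ≈ 15313 m.

15313 m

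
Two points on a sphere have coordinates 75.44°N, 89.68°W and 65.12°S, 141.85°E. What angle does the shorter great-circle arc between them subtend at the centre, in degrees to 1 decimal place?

In radians: φ₁ = 1.3167, φ₂ = -1.1366, Δλ = -128.470° = -2.2422 rad.
Haversine: a = sin²(Δφ/2) + cos φ₁ cos φ₂ sin²(Δλ/2) = 0.8861 + (0.2514)(0.4207)(0.8111) = 0.97193.
Central angle c = 2·arcsin(√a) = 2.80490 rad.
So the angular separation is 160.7°.

160.7°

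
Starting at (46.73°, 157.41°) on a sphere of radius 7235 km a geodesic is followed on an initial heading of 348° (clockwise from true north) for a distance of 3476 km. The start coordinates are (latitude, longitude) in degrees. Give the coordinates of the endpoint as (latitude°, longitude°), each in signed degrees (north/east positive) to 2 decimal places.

Angular distance δ = d/R = 3476/7235 = 0.48044 rad; initial bearing θ = 6.0737 rad.
sin φ₂ = sin φ₁ cos δ + cos φ₁ sin δ cos θ = (0.7281)(0.8868) + (0.6854)(0.4622)(0.9781) = 0.9556, so φ₂ = 72.86°.
Δλ = atan2(sin θ sin δ cos φ₁, cos δ − sin φ₁ sin φ₂) = atan2(-0.0659, 0.1910) = -19.025°.
λ₂ = 157.410° − 19.025° = 138.38°.

72.86°, 138.38°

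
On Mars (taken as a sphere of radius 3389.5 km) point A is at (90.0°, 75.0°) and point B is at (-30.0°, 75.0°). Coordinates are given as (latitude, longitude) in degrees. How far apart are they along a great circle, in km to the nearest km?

Let φ₁ = 1.5708 rad, φ₂ = -0.5236 rad, and Δλ = 0.0000 rad.
Haversine: a = sin²(Δφ/2) + cos φ₁ cos φ₂ sin²(Δλ/2) = 0.7500 + (0.0000)(0.8660)(0.0000) = 0.75000.
Central angle c = 2·arcsin(√a) = 2.09440 rad.
Distance = R·c = 3389.5 × 2.0944 ≈ 7099 km.

7099 km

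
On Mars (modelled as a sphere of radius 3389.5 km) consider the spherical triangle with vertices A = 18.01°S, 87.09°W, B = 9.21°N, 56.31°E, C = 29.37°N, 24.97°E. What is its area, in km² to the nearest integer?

Side lengths (central angles): a = 0.6211, b = 2.0521, c = 2.5033 rad; semiperimeter s = 2.5883.
By l'Huilier's theorem, tan(E/4) = √[tan(s/2) tan((s−a)/2) tan((s−b)/2) tan((s−c)/2)], giving spherical excess E = 0.9744 rad.
Area = E·R² = 0.9744 × (3389.5)² ≈ 11194682 km².

11194682 km²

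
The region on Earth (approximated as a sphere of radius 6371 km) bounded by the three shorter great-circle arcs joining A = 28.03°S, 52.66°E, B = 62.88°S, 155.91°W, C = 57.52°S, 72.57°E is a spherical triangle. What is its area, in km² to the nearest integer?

Side lengths (central angles): a = 0.9415, b = 0.5696, c = 1.5059 rad; semiperimeter s = 1.5085.
By l'Huilier's theorem, tan(E/4) = √[tan(s/2) tan((s−a)/2) tan((s−b)/2) tan((s−c)/2)], giving spherical excess E = 0.0541 rad.
Area = E·R² = 0.0541 × (6371)² ≈ 2194387 km².

2194387 km²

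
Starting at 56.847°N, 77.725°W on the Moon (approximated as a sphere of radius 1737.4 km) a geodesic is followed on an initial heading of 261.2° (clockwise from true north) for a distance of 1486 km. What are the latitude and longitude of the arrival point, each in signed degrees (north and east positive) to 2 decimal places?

29.08°, -136.32°

Angular distance δ = d/R = 1486/1737.4 = 0.85530 rad; initial bearing θ = 4.5588 rad.
sin φ₂ = sin φ₁ cos δ + cos φ₁ sin δ cos θ = (0.8372)(0.6560) + (0.5469)(0.7548)(-0.1530) = 0.4861, so φ₂ = 29.08°.
Δλ = atan2(sin θ sin δ cos φ₁, cos δ − sin φ₁ sin φ₂) = atan2(-0.4079, 0.2491) = -58.593°.
λ₂ = -77.725° − 58.593° = -136.32°.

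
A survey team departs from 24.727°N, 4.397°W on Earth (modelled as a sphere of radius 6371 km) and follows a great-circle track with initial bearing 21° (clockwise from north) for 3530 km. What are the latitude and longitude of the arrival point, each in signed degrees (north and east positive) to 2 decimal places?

Angular distance δ = d/R = 3530/6371 = 0.55407 rad; initial bearing θ = 0.3665 rad.
sin φ₂ = sin φ₁ cos δ + cos φ₁ sin δ cos θ = (0.4183)(0.8504) + (0.9083)(0.5262)(0.9336) = 0.8019, so φ₂ = 53.31°.
Δλ = atan2(sin θ sin δ cos φ₁, cos δ − sin φ₁ sin φ₂) = atan2(0.1713, 0.5150) = 18.396°.
λ₂ = -4.397° + 18.396° = 14.00°.

53.31°, 14.00°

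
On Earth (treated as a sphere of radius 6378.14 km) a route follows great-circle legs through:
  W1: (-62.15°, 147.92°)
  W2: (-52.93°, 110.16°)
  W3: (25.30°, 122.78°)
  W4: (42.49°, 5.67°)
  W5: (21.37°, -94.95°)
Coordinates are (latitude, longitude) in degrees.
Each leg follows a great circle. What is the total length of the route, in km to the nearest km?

30597 km

Leg W1→W2: central angle 0.3815 rad, distance 2433.2 km.
Leg W2→W3: central angle 1.3788 rad, distance 8794.2 km.
Leg W3→W4: central angle 1.5859 rad, distance 10115.3 km.
Leg W4→W5: central angle 1.4509 rad, distance 9254.3 km.
Total: 2433.2 + 8794.2 + 10115.3 + 9254.3 ≈ 30597 km.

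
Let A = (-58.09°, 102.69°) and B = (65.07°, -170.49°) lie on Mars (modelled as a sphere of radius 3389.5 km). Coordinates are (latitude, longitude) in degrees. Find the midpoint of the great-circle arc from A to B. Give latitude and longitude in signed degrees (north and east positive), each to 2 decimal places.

Central angle δ = 2.4302 rad. Interpolating on the sphere with fraction f = 0.5:
P = [sin((1−f)δ)·A + sin(fδ)·B] / sin δ = 1.4357·A + 1.4357·B in Cartesian coordinates,
giving P = (-0.7636, 0.6404, 0.0832), i.e. latitude 4.77°, longitude 140.01°.

4.77°, 140.01°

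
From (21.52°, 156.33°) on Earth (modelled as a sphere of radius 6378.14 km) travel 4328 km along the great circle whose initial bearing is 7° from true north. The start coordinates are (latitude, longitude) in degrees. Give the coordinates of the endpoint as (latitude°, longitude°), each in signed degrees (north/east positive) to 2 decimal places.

59.90°, 165.10°

Angular distance δ = d/R = 4328/6378.14 = 0.67857 rad; initial bearing θ = 0.1222 rad.
sin φ₂ = sin φ₁ cos δ + cos φ₁ sin δ cos θ = (0.3668)(0.7785) + (0.9303)(0.6277)(0.9925) = 0.8651, so φ₂ = 59.90°.
Δλ = atan2(sin θ sin δ cos φ₁, cos δ − sin φ₁ sin φ₂) = atan2(0.0712, 0.4611) = 8.773°.
λ₂ = 156.330° + 8.773° = 165.10°.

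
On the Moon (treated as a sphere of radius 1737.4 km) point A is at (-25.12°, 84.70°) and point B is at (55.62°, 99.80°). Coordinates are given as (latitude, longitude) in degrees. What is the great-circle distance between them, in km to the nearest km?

In radians: φ₁ = -0.4384, φ₂ = 0.9708, Δλ = 15.100° = 0.2635 rad.
cos c = sin φ₁ sin φ₂ + cos φ₁ cos φ₂ cos Δλ = (-0.4245)(0.8253) + (0.9054)(0.5647)(0.9655) = 0.14326,
so c = arccos(0.14326) = 1.42704 rad.
Distance = R·c = 1737.4 × 1.4270 ≈ 2479 km.

2479 km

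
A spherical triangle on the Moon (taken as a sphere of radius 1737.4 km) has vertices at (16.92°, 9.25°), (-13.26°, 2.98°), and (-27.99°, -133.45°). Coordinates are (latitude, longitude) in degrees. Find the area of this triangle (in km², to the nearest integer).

2564681 km²

Side lengths (central angles): a = 2.1119, b = 2.5126, c = 0.5377 rad; semiperimeter s = 2.5811.
By l'Huilier's theorem, tan(E/4) = √[tan(s/2) tan((s−a)/2) tan((s−b)/2) tan((s−c)/2)], giving spherical excess E = 0.8496 rad.
Area = E·R² = 0.8496 × (1737.4)² ≈ 2564681 km².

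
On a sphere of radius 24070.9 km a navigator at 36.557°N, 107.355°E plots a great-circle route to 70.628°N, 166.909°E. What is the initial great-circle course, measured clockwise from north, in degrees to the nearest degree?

With φ₁ = 0.6380, φ₂ = 1.2327, Δλ = 1.0394 rad, the forward-azimuth formula gives
θ = atan2( sin Δλ cos φ₂ , cos φ₁ sin φ₂ − sin φ₁ cos φ₂ cos Δλ ) = atan2(0.2860, 0.6577) = 23.50°.
So the initial bearing is 23°.

23°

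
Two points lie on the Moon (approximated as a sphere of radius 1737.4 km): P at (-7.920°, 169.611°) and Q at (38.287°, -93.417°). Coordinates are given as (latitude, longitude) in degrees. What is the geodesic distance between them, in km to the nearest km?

Let φ₁ = -0.1382 rad, φ₂ = 0.6682 rad, and Δλ = 1.6925 rad.
Haversine: a = sin²(Δφ/2) + cos φ₁ cos φ₂ sin²(Δλ/2) = 0.1540 + (0.9905)(0.7849)(0.5607) = 0.58987.
Central angle c = 2·arcsin(√a) = 1.75152 rad.
Distance = R·c = 1737.4 × 1.7515 ≈ 3043 km.

3043 km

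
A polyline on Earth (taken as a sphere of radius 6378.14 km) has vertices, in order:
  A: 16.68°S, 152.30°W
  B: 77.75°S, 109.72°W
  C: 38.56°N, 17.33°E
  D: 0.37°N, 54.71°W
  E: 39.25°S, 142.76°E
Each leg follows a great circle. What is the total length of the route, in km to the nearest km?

Leg A→B: central angle 1.1261 rad, distance 7182.7 km.
Leg B→C: central angle 2.3590 rad, distance 15046.2 km.
Leg C→D: central angle 1.3231 rad, distance 8439.1 km.
Leg D→E: central angle 2.4080 rad, distance 15358.3 km.
Total: 7182.7 + 15046.2 + 8439.1 + 15358.3 ≈ 46026 km.

46026 km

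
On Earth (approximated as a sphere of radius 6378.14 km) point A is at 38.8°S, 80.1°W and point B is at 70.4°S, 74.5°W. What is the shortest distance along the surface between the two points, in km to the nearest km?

3533 km

With latitudes φ₁ = -38.800°, φ₂ = -70.400° and longitude difference Δλ = 5.600°:
cos c = sin φ₁ sin φ₂ + cos φ₁ cos φ₂ cos Δλ = (-0.6266)(-0.9421) + (0.7793)(0.3355)(0.9952) = 0.85048,
so c = arccos(0.85048) = 0.55390 rad.
Distance = R·c = 6378.14 × 0.5539 ≈ 3533 km.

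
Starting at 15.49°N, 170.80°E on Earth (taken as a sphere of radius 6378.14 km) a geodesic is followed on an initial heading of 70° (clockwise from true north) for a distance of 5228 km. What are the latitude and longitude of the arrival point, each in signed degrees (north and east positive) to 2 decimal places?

25.04°, -139.91°

Angular distance δ = d/R = 5228/6378.14 = 0.81967 rad; initial bearing θ = 1.2217 rad.
sin φ₂ = sin φ₁ cos δ + cos φ₁ sin δ cos θ = (0.2671)(0.6825) + (0.9637)(0.7309)(0.3420) = 0.4232, so φ₂ = 25.04°.
Δλ = atan2(sin θ sin δ cos φ₁, cos δ − sin φ₁ sin φ₂) = atan2(0.6619, 0.5694) = 49.294°.
λ₂ = 170.800° + 49.294° = 220.09° → -139.91° after wrapping to (−180°, 180°].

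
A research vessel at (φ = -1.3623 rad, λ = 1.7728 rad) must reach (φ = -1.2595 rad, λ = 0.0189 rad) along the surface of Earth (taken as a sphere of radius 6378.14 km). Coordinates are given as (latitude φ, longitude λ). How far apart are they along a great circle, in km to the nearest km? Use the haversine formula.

2572 km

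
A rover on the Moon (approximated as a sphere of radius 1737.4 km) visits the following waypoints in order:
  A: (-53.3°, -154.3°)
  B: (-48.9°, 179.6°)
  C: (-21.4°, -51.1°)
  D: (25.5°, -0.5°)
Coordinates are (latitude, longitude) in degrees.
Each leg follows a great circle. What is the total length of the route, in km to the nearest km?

5496 km

Leg A→B: central angle 0.2943 rad, distance 511.4 km.
Leg B→C: central angle 1.6837 rad, distance 2925.3 km.
Leg C→D: central angle 1.1850 rad, distance 2058.8 km.
Total: 511.4 + 2925.3 + 2058.8 ≈ 5496 km.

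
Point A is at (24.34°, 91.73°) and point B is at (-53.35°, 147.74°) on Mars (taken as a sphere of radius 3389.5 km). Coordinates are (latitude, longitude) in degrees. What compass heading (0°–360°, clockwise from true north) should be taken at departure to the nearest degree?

150°

Δλ = 56.010° = 0.9776 rad.
y = sin Δλ · cos φ₂ = (0.8291)(0.5969) = 0.4949
x = cos φ₁ sin φ₂ − sin φ₁ cos φ₂ cos Δλ = (0.9111)(-0.8023) − (0.4122)(0.5969)(0.5590) = -0.8685
θ = atan2(y, x) = 150.32°, so the bearing is 150°.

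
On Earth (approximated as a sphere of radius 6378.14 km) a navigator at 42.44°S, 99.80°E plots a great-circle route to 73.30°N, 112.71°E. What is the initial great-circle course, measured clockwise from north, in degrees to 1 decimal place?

4.1°

With φ₁ = -0.7407, φ₂ = 1.2793, Δλ = 0.2253 rad, the forward-azimuth formula gives
θ = atan2( sin Δλ cos φ₂ , cos φ₁ sin φ₂ − sin φ₁ cos φ₂ cos Δλ ) = atan2(0.0642, 0.8959) = 4.10°.
So the initial bearing is 4.1°.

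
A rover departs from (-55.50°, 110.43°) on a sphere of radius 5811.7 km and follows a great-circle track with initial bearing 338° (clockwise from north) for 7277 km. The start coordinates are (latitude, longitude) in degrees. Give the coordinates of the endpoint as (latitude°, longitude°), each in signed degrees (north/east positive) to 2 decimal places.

Angular distance δ = d/R = 7277/5811.7 = 1.25213 rad; initial bearing θ = 5.8992 rad.
sin φ₂ = sin φ₁ cos δ + cos φ₁ sin δ cos θ = (-0.8241)(0.3133) + (0.5664)(0.9497)(0.9272) = 0.2405, so φ₂ = 13.92°.
Δλ = atan2(sin θ sin δ cos φ₁, cos δ − sin φ₁ sin φ₂) = atan2(-0.2015, 0.5115) = -21.500°.
λ₂ = 110.430° − 21.500° = 88.93°.

13.92°, 88.93°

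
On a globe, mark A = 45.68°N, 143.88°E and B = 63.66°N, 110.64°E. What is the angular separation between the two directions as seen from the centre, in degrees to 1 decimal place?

25.8°

Let φ₁ = 0.7973 rad, φ₂ = 1.1111 rad, and Δλ = -0.5801 rad.
cos c = sin φ₁ sin φ₂ + cos φ₁ cos φ₂ cos Δλ = (0.7154)(0.8962) + (0.6987)(0.4437)(0.8364) = 0.90044,
so c = arccos(0.90044) = 0.45001 rad.
So the angular separation is 25.8°.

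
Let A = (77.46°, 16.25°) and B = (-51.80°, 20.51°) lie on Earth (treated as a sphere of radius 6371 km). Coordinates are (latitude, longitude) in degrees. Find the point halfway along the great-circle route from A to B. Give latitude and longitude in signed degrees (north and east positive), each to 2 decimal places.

The central angle between A and B is δ = 2.2565 rad.
With f = 0.5, the slerp weights are sin((1−f)δ)/sin δ = 1.1676 and sin(fδ)/sin δ = 1.1676.
Weighted sum of the unit vectors: (1.1676)·(0.2084,0.0608,0.9761) + (1.1676)·(0.5792,0.2167,-0.7859) = (0.9196, 0.3239, 0.2222).
Converting back: φ = atan2(z, √(x²+y²)) = 12.84°, λ = atan2(y, x) = 19.40°.

12.84°, 19.40°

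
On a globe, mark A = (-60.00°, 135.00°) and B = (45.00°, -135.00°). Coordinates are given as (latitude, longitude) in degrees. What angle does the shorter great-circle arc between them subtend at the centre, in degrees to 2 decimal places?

With latitudes φ₁ = -60.000°, φ₂ = 45.000° and longitude difference Δλ = 90.000°:
Haversine: a = sin²(Δφ/2) + cos φ₁ cos φ₂ sin²(Δλ/2) = 0.6294 + (0.5000)(0.7071)(0.5000) = 0.80619.
Central angle c = 2·arcsin(√a) = 2.22985 rad.
So the angular separation is 127.76°.

127.76°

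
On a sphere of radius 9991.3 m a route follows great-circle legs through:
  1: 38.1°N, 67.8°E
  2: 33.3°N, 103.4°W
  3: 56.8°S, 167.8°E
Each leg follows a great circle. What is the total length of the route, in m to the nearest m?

39212 m

Leg 1→2: central angle 1.8873 rad, distance 18856.3 m.
Leg 2→3: central angle 2.0374 rad, distance 20355.9 m.
Total: 18856.3 + 20355.9 ≈ 39212 m.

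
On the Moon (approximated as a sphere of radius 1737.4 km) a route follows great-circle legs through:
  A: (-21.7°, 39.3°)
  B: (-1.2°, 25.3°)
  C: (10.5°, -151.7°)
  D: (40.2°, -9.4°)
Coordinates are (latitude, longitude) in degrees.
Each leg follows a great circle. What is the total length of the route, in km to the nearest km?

9501 km

Leg A→B: central angle 0.4297 rad, distance 746.6 km.
Leg B→C: central angle 2.9711 rad, distance 5162.1 km.
Leg C→D: central angle 2.0676 rad, distance 3592.2 km.
Total: 746.6 + 5162.1 + 3592.2 ≈ 9501 km.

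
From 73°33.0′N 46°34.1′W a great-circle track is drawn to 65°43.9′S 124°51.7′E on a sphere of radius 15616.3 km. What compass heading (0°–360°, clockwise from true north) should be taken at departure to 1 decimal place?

25.0°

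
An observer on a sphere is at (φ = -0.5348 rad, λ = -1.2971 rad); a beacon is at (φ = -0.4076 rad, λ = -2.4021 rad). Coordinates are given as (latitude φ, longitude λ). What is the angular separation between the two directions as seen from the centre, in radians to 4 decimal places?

In radians: φ₁ = -0.5348, φ₂ = -0.4076, Δλ = -63.312° = -1.1050 rad.
Haversine: a = sin²(Δφ/2) + cos φ₁ cos φ₂ sin²(Δλ/2) = 0.0040 + (0.8604)(0.9181)(0.2754) = 0.22160.
Central angle c = 2·arcsin(√a) = 0.98027 rad.
So the angular separation is 0.9803 rad.

0.9803 rad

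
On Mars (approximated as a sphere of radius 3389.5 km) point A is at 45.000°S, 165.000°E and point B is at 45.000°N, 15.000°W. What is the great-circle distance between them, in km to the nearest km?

Let φ₁ = -0.7854 rad, φ₂ = 0.7854 rad, and Δλ = -3.1416 rad.
Haversine: a = sin²(Δφ/2) + cos φ₁ cos φ₂ sin²(Δλ/2) = 0.5000 + (0.7071)(0.7071)(1.0000) = 1.00000.
Central angle c = 2·arcsin(√a) = 3.14159 rad.
Distance = R·c = 3389.5 × 3.1416 ≈ 10648 km.

10648 km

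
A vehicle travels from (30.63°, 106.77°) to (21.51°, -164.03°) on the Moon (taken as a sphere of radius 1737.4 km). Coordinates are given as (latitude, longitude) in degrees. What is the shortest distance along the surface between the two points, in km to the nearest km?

2383 km

Let φ₁ = 0.5346 rad, φ₂ = 0.3754 rad, and Δλ = 1.5568 rad.
cos c = sin φ₁ sin φ₂ + cos φ₁ cos φ₂ cos Δλ = (0.5095)(0.3667) + (0.8605)(0.9304)(0.0140) = 0.19799,
so c = arccos(0.19799) = 1.37149 rad.
Distance = R·c = 1737.4 × 1.3715 ≈ 2383 km.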